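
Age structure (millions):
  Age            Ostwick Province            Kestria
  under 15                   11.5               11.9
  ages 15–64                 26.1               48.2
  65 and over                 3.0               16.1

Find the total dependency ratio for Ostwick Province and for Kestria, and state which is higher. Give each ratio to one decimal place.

Ostwick Province: 55.6
Kestria: 58.1
Higher: Kestria

Ostwick Province: (11.5 + 3.0) / 26.1 × 100 = 14.5 / 26.1 × 100 = 55.6
Kestria: (11.9 + 16.1) / 48.2 × 100 = 28.0 / 48.2 × 100 = 58.1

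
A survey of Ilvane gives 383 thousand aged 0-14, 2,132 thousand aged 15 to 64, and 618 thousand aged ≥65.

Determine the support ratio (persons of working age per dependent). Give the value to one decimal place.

Support ratio: 2.1

Support ratio = 2,132 / (383 + 618) = 2,132 / 1,001 = 2.1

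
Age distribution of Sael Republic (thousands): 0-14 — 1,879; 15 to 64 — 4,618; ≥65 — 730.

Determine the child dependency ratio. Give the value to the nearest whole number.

Youth dependency ratio: 41

Youth dependency ratio = 1,879 / 4,618 × 100 = 41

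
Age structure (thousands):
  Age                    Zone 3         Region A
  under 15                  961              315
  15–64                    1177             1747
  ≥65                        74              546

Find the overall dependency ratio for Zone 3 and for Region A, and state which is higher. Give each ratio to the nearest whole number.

Zone 3: (961 + 74) / 1177 × 100 = 1035 / 1177 × 100 = 88
Region A: (315 + 546) / 1747 × 100 = 861 / 1747 × 100 = 49

Zone 3: 88
Region A: 49
Higher: Zone 3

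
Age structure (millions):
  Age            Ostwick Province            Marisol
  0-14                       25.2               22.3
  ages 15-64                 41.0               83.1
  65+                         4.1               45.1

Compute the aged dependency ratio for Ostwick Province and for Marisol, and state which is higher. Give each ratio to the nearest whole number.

Ostwick Province: 4.1 / 41.0 × 100 = 10
Marisol: 45.1 / 83.1 × 100 = 54

Ostwick Province: 10
Marisol: 54
Higher: Marisol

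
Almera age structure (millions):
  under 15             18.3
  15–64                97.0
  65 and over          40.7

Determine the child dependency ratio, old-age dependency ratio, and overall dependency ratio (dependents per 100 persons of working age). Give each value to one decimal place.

Youth dependency ratio = 18.3 / 97.0 × 100 = 18.9
Old-age dependency ratio = 40.7 / 97.0 × 100 = 42.0
Total dependency ratio = (18.3 + 40.7) / 97.0 × 100 = 59.0 / 97.0 × 100 = 60.8

Youth dependency ratio: 18.9
Old-age dependency ratio: 42.0
Total dependency ratio: 60.8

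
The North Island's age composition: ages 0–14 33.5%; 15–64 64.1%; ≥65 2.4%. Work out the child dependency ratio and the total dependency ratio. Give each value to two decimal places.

Youth dependency ratio: 52.26
Total dependency ratio: 56.01

Youth dependency ratio = 33.5 / 64.1 × 100 = 52.26
Total dependency ratio = (33.5 + 2.4) / 64.1 × 100 = 35.9 / 64.1 × 100 = 56.01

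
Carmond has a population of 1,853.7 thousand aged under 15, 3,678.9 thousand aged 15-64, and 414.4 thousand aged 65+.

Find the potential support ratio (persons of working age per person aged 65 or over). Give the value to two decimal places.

Potential support ratio = 3,678.9 / 414.4 = 8.88

Potential support ratio: 8.88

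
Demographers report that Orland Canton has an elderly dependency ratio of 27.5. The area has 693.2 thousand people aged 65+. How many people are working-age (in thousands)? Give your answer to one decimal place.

Old-age dependency ratio = elderly / working-age × 100
27.5 = 693.2 / W × 100
⇒ 2,520.7

Working-age: 2,520.7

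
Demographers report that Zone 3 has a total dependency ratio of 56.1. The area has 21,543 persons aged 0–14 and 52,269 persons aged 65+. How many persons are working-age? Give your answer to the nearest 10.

Working-age: 131,570

Total dependency ratio = (youth + elderly) / working-age × 100
56.1 = (21,543 + 52,269) / W × 100
⇒ 131,570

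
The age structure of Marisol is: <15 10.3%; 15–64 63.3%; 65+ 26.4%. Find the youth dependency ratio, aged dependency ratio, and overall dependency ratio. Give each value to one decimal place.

Youth dependency ratio = 10.3 / 63.3 × 100 = 16.3
Old-age dependency ratio = 26.4 / 63.3 × 100 = 41.7
Total dependency ratio = (10.3 + 26.4) / 63.3 × 100 = 36.7 / 63.3 × 100 = 58.0

Youth dependency ratio: 16.3
Old-age dependency ratio: 41.7
Total dependency ratio: 58.0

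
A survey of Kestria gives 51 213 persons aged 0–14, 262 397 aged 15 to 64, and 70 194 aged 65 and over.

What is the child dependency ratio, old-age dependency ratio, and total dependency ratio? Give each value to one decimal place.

Youth dependency ratio: 19.5
Old-age dependency ratio: 26.8
Total dependency ratio: 46.3

Youth dependency ratio = 51 213 / 262 397 × 100 = 19.5
Old-age dependency ratio = 70 194 / 262 397 × 100 = 26.8
Total dependency ratio = (51 213 + 70 194) / 262 397 × 100 = 121 407 / 262 397 × 100 = 46.3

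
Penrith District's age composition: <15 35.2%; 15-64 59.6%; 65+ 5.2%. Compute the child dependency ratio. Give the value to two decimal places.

Youth dependency ratio: 59.06

Youth dependency ratio = 35.2 / 59.6 × 100 = 59.06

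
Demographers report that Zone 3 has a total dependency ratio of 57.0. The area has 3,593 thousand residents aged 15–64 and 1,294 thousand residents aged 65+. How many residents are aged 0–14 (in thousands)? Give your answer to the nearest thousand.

Aged 0–14: 754

Total dependency ratio = (youth + elderly) / working-age × 100
57.0 = (Y + 1,294) / 3,593 × 100
⇒ 754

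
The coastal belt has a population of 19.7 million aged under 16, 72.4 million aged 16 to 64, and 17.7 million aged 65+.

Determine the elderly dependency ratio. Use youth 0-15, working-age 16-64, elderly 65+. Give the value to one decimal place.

Old-age dependency ratio: 24.4

Old-age dependency ratio = 17.7 / 72.4 × 100 = 24.4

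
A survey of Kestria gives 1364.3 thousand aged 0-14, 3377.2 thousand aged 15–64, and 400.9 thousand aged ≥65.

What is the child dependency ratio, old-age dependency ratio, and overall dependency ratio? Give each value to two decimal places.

Youth dependency ratio = 1364.3 / 3377.2 × 100 = 40.40
Old-age dependency ratio = 400.9 / 3377.2 × 100 = 11.87
Total dependency ratio = (1364.3 + 400.9) / 3377.2 × 100 = 1765.2 / 3377.2 × 100 = 52.27

Youth dependency ratio: 40.40
Old-age dependency ratio: 11.87
Total dependency ratio: 52.27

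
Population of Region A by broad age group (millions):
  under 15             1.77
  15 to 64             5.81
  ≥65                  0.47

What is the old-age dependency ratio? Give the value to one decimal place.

Old-age dependency ratio = 0.47 / 5.81 × 100 = 8.1

Old-age dependency ratio: 8.1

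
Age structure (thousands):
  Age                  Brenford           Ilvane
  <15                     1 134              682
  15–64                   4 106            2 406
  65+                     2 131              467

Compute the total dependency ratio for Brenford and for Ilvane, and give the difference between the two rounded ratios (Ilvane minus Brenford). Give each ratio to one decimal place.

Brenford: (1 134 + 2 131) / 4 106 × 100 = 3 265 / 4 106 × 100 = 79.5
Ilvane: (682 + 467) / 2 406 × 100 = 1 149 / 2 406 × 100 = 47.8

Brenford: 79.5
Ilvane: 47.8
Difference: -31.7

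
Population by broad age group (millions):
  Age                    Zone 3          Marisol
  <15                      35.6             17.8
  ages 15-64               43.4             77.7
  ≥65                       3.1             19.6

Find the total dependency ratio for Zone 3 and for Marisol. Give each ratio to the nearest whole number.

Zone 3: 89
Marisol: 48

Zone 3: (35.6 + 3.1) / 43.4 × 100 = 38.7 / 43.4 × 100 = 89
Marisol: (17.8 + 19.6) / 77.7 × 100 = 37.4 / 77.7 × 100 = 48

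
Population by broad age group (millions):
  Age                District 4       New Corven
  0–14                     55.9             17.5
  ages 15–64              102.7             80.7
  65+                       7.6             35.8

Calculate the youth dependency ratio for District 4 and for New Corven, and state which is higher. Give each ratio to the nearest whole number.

District 4: 54
New Corven: 22
Higher: District 4

District 4: 55.9 / 102.7 × 100 = 54
New Corven: 17.5 / 80.7 × 100 = 22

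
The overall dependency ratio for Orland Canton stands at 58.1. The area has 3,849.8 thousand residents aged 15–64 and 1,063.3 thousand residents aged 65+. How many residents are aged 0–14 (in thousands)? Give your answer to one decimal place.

Aged 0–14: 1,173.4

Total dependency ratio = (youth + elderly) / working-age × 100
58.1 = (Y + 1,063.3) / 3,849.8 × 100
⇒ 1,173.4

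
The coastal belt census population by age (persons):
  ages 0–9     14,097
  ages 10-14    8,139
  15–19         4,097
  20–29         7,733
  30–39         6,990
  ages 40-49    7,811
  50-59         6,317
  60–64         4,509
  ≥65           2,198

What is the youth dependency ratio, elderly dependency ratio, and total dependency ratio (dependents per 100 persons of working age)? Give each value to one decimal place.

Youth dependency ratio: 59.4
Old-age dependency ratio: 5.9
Total dependency ratio: 65.2

0–14: 14,097 + 8,139 = 22,236
15–64: 4,097 + 7,733 + 6,990 + 7,811 + 6,317 + 4,509 = 37,457
65+: 2,198
Youth dependency ratio = 22,236 / 37,457 × 100 = 59.4
Old-age dependency ratio = 2,198 / 37,457 × 100 = 5.9
Total dependency ratio = (22,236 + 2,198) / 37,457 × 100 = 24,434 / 37,457 × 100 = 65.2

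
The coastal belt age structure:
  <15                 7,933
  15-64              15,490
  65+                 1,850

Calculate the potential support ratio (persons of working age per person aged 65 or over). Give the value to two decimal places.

Potential support ratio = 15,490 / 1,850 = 8.37

Potential support ratio: 8.37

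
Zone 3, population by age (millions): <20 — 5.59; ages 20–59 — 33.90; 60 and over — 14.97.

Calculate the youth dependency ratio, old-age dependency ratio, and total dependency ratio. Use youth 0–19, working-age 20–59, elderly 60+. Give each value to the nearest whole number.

Youth dependency ratio = 5.59 / 33.90 × 100 = 16
Old-age dependency ratio = 14.97 / 33.90 × 100 = 44
Total dependency ratio = (5.59 + 14.97) / 33.90 × 100 = 20.56 / 33.90 × 100 = 61

Youth dependency ratio: 16
Old-age dependency ratio: 44
Total dependency ratio: 61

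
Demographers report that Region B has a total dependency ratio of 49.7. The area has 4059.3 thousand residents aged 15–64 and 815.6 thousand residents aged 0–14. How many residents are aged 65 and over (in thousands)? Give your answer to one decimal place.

Aged 65 and over: 1201.9

Total dependency ratio = (youth + elderly) / working-age × 100
49.7 = (815.6 + E) / 4059.3 × 100
⇒ 1201.9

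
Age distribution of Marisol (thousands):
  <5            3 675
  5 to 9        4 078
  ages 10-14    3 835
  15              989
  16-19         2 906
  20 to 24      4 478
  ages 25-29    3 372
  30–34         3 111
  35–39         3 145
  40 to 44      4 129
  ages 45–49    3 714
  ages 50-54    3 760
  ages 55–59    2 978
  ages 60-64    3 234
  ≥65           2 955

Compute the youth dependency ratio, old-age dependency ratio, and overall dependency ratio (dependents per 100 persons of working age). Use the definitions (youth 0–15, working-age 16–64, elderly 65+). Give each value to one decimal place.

Youth dependency ratio: 36.1
Old-age dependency ratio: 8.5
Total dependency ratio: 44.6

0–15: 3 675 + 4 078 + 3 835 + 989 = 12 577
16–64: 2 906 + 4 478 + 3 372 + 3 111 + 3 145 + 4 129 + 3 714 + 3 760 + 2 978 + 3 234 = 34 827
65+: 2 955
Youth dependency ratio = 12 577 / 34 827 × 100 = 36.1
Old-age dependency ratio = 2 955 / 34 827 × 100 = 8.5
Total dependency ratio = (12 577 + 2 955) / 34 827 × 100 = 15 532 / 34 827 × 100 = 44.6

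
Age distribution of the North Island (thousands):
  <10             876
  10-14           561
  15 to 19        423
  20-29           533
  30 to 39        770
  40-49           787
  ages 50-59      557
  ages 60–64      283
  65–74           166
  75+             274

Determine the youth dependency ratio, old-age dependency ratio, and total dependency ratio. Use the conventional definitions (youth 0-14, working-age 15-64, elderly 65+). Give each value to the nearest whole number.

0–14: 876 + 561 = 1 437
15–64: 423 + 533 + 770 + 787 + 557 + 283 = 3 353
65+: 166 + 274 = 440
Youth dependency ratio = 1 437 / 3 353 × 100 = 43
Old-age dependency ratio = 440 / 3 353 × 100 = 13
Total dependency ratio = (1 437 + 440) / 3 353 × 100 = 1 877 / 3 353 × 100 = 56

Youth dependency ratio: 43
Old-age dependency ratio: 13
Total dependency ratio: 56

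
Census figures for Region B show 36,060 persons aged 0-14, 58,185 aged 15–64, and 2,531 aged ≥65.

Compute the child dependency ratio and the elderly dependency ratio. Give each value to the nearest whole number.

Youth dependency ratio: 62
Old-age dependency ratio: 4

Youth dependency ratio = 36,060 / 58,185 × 100 = 62
Old-age dependency ratio = 2,531 / 58,185 × 100 = 4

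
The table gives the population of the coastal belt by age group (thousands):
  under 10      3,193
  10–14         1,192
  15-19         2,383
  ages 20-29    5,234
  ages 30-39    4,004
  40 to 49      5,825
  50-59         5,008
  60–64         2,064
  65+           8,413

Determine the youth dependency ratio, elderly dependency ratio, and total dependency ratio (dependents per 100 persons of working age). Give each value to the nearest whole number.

Youth dependency ratio: 18
Old-age dependency ratio: 34
Total dependency ratio: 52

0–14: 3,193 + 1,192 = 4,385
15–64: 2,383 + 5,234 + 4,004 + 5,825 + 5,008 + 2,064 = 24,518
65+: 8,413
Youth dependency ratio = 4,385 / 24,518 × 100 = 18
Old-age dependency ratio = 8,413 / 24,518 × 100 = 34
Total dependency ratio = (4,385 + 8,413) / 24,518 × 100 = 12,798 / 24,518 × 100 = 52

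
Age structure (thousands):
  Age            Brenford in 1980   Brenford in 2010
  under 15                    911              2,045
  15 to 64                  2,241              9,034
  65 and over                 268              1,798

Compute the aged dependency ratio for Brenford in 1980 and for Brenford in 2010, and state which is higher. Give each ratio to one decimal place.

Brenford in 1980: 268 / 2,241 × 100 = 12.0
Brenford in 2010: 1,798 / 9,034 × 100 = 19.9

Brenford in 1980: 12.0
Brenford in 2010: 19.9
Higher: Brenford in 2010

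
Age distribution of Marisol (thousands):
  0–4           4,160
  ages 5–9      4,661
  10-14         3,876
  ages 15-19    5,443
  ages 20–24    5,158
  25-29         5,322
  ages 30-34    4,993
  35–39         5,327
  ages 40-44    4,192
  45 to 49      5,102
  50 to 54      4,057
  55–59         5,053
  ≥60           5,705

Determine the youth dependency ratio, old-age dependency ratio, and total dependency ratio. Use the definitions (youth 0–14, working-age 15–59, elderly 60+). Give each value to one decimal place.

Youth dependency ratio: 28.4
Old-age dependency ratio: 12.8
Total dependency ratio: 41.2

0–14: 4,160 + 4,661 + 3,876 = 12,697
15–59: 5,443 + 5,158 + 5,322 + 4,993 + 5,327 + 4,192 + 5,102 + 4,057 + 5,053 = 44,647
60+: 5,705
Youth dependency ratio = 12,697 / 44,647 × 100 = 28.4
Old-age dependency ratio = 5,705 / 44,647 × 100 = 12.8
Total dependency ratio = (12,697 + 5,705) / 44,647 × 100 = 18,402 / 44,647 × 100 = 41.2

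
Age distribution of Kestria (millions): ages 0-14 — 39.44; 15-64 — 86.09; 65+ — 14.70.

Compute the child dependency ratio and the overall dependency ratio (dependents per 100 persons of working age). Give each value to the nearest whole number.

Youth dependency ratio = 39.44 / 86.09 × 100 = 46
Total dependency ratio = (39.44 + 14.70) / 86.09 × 100 = 54.14 / 86.09 × 100 = 63

Youth dependency ratio: 46
Total dependency ratio: 63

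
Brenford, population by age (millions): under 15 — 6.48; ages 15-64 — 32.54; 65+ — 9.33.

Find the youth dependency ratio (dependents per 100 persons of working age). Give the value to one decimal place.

Youth dependency ratio = 6.48 / 32.54 × 100 = 19.9

Youth dependency ratio: 19.9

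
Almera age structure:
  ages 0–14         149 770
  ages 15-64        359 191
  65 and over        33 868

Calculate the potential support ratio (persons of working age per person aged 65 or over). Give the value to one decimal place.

Potential support ratio: 10.6

Potential support ratio = 359 191 / 33 868 = 10.6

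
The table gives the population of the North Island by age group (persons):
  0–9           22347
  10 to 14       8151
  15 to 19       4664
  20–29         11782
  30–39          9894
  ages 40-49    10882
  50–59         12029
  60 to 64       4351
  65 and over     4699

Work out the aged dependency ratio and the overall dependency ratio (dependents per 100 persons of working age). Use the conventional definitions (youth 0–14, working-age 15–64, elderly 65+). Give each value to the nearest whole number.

0–14: 22347 + 8151 = 30498
15–64: 4664 + 11782 + 9894 + 10882 + 12029 + 4351 = 53602
65+: 4699
Old-age dependency ratio = 4699 / 53602 × 100 = 9
Total dependency ratio = (30498 + 4699) / 53602 × 100 = 35197 / 53602 × 100 = 66

Old-age dependency ratio: 9
Total dependency ratio: 66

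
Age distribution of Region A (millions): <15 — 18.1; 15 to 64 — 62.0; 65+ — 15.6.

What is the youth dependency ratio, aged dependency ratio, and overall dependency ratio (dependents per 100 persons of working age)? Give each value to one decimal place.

Youth dependency ratio = 18.1 / 62.0 × 100 = 29.2
Old-age dependency ratio = 15.6 / 62.0 × 100 = 25.2
Total dependency ratio = (18.1 + 15.6) / 62.0 × 100 = 33.7 / 62.0 × 100 = 54.4

Youth dependency ratio: 29.2
Old-age dependency ratio: 25.2
Total dependency ratio: 54.4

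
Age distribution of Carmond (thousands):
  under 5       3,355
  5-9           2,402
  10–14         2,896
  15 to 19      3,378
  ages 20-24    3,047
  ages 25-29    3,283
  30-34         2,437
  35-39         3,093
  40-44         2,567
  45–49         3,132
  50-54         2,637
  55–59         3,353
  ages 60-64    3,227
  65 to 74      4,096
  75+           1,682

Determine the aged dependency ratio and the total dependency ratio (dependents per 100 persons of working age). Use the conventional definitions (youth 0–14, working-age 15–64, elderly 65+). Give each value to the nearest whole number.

0–14: 3,355 + 2,402 + 2,896 = 8,653
15–64: 3,378 + 3,047 + 3,283 + 2,437 + 3,093 + 2,567 + 3,132 + 2,637 + 3,353 + 3,227 = 30,154
65+: 4,096 + 1,682 = 5,778
Old-age dependency ratio = 5,778 / 30,154 × 100 = 19
Total dependency ratio = (8,653 + 5,778) / 30,154 × 100 = 14,431 / 30,154 × 100 = 48

Old-age dependency ratio: 19
Total dependency ratio: 48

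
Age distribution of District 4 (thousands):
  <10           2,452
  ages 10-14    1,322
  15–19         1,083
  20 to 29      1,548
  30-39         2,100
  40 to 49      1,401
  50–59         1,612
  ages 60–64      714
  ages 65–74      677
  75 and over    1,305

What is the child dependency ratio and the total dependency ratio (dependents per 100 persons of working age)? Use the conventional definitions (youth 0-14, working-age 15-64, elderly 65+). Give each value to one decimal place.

0–14: 2,452 + 1,322 = 3,774
15–64: 1,083 + 1,548 + 2,100 + 1,401 + 1,612 + 714 = 8,458
65+: 677 + 1,305 = 1,982
Youth dependency ratio = 3,774 / 8,458 × 100 = 44.6
Total dependency ratio = (3,774 + 1,982) / 8,458 × 100 = 5,756 / 8,458 × 100 = 68.1

Youth dependency ratio: 44.6
Total dependency ratio: 68.1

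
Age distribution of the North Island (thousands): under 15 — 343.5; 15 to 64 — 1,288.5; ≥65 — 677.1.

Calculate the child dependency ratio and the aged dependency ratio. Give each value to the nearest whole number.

Youth dependency ratio: 27
Old-age dependency ratio: 53

Youth dependency ratio = 343.5 / 1,288.5 × 100 = 27
Old-age dependency ratio = 677.1 / 1,288.5 × 100 = 53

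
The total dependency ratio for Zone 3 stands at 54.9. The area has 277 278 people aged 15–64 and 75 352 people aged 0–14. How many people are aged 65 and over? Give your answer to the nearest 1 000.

Aged 65 and over: 77 000

Total dependency ratio = (youth + elderly) / working-age × 100
54.9 = (75 352 + E) / 277 278 × 100
⇒ 77 000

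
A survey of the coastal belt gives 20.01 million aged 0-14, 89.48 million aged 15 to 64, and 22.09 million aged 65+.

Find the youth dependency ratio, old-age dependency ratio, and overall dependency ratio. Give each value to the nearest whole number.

Youth dependency ratio = 20.01 / 89.48 × 100 = 22
Old-age dependency ratio = 22.09 / 89.48 × 100 = 25
Total dependency ratio = (20.01 + 22.09) / 89.48 × 100 = 42.10 / 89.48 × 100 = 47

Youth dependency ratio: 22
Old-age dependency ratio: 25
Total dependency ratio: 47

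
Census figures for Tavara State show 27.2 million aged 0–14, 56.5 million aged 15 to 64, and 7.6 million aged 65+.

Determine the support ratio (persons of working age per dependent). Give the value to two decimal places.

Support ratio: 1.62

Support ratio = 56.5 / (27.2 + 7.6) = 56.5 / 34.8 = 1.62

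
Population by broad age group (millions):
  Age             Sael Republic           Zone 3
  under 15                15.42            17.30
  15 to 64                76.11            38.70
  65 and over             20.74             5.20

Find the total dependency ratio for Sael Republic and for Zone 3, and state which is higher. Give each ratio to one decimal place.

Sael Republic: 47.5
Zone 3: 58.1
Higher: Zone 3

Sael Republic: (15.42 + 20.74) / 76.11 × 100 = 36.16 / 76.11 × 100 = 47.5
Zone 3: (17.30 + 5.20) / 38.70 × 100 = 22.50 / 38.70 × 100 = 58.1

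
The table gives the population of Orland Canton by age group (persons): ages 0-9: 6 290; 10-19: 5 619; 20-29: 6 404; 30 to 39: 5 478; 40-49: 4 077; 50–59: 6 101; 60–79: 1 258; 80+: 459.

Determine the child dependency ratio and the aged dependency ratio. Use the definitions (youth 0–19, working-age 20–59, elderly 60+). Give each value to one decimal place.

Youth dependency ratio: 54.0
Old-age dependency ratio: 7.8

0–19: 6 290 + 5 619 = 11 909
20–59: 6 404 + 5 478 + 4 077 + 6 101 = 22 060
60+: 1 258 + 459 = 1 717
Youth dependency ratio = 11 909 / 22 060 × 100 = 54.0
Old-age dependency ratio = 1 717 / 22 060 × 100 = 7.8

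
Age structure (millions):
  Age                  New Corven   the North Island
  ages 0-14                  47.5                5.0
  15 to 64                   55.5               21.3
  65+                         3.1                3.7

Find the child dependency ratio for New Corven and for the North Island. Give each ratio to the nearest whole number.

New Corven: 86
the North Island: 23

New Corven: 47.5 / 55.5 × 100 = 86
the North Island: 5.0 / 21.3 × 100 = 23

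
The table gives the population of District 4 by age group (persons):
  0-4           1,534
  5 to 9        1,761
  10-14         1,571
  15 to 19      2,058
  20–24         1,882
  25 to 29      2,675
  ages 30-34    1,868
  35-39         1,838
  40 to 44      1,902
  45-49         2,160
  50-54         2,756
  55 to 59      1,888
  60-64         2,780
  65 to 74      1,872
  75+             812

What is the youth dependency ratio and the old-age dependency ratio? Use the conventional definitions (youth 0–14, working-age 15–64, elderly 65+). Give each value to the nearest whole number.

0–14: 1,534 + 1,761 + 1,571 = 4,866
15–64: 2,058 + 1,882 + 2,675 + 1,868 + 1,838 + 1,902 + 2,160 + 2,756 + 1,888 + 2,780 = 21,807
65+: 1,872 + 812 = 2,684
Youth dependency ratio = 4,866 / 21,807 × 100 = 22
Old-age dependency ratio = 2,684 / 21,807 × 100 = 12

Youth dependency ratio: 22
Old-age dependency ratio: 12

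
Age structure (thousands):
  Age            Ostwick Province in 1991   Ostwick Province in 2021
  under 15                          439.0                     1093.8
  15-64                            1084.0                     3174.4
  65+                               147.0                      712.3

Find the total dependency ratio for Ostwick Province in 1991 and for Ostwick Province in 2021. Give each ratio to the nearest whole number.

Ostwick Province in 1991: (439.0 + 147.0) / 1084.0 × 100 = 586.0 / 1084.0 × 100 = 54
Ostwick Province in 2021: (1093.8 + 712.3) / 3174.4 × 100 = 1806.1 / 3174.4 × 100 = 57

Ostwick Province in 1991: 54
Ostwick Province in 2021: 57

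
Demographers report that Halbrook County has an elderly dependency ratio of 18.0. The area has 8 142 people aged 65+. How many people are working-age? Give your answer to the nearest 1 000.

Working-age: 45 000

Old-age dependency ratio = elderly / working-age × 100
18.0 = 8 142 / W × 100
⇒ 45 000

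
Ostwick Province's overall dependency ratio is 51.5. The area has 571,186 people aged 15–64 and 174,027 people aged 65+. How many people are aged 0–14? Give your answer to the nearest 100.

Aged 0–14: 120,100

Total dependency ratio = (youth + elderly) / working-age × 100
51.5 = (Y + 174,027) / 571,186 × 100
⇒ 120,100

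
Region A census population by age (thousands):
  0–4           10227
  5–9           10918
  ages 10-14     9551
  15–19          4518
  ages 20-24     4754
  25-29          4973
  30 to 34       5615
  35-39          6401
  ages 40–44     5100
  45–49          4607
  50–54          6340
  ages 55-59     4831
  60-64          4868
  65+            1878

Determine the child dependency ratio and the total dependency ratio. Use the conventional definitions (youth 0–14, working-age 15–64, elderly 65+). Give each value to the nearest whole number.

0–14: 10227 + 10918 + 9551 = 30696
15–64: 4518 + 4754 + 4973 + 5615 + 6401 + 5100 + 4607 + 6340 + 4831 + 4868 = 52007
65+: 1878
Youth dependency ratio = 30696 / 52007 × 100 = 59
Total dependency ratio = (30696 + 1878) / 52007 × 100 = 32574 / 52007 × 100 = 63

Youth dependency ratio: 59
Total dependency ratio: 63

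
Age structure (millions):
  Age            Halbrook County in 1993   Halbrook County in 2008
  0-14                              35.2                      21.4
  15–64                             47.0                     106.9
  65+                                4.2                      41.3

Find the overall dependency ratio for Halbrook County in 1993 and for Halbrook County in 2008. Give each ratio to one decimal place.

Halbrook County in 1993: (35.2 + 4.2) / 47.0 × 100 = 39.4 / 47.0 × 100 = 83.8
Halbrook County in 2008: (21.4 + 41.3) / 106.9 × 100 = 62.7 / 106.9 × 100 = 58.7

Halbrook County in 1993: 83.8
Halbrook County in 2008: 58.7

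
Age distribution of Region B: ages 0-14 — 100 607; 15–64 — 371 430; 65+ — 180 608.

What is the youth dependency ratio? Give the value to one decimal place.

Youth dependency ratio = 100 607 / 371 430 × 100 = 27.1

Youth dependency ratio: 27.1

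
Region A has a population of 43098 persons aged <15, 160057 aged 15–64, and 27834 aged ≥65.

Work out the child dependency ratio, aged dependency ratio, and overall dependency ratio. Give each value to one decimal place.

Youth dependency ratio = 43098 / 160057 × 100 = 26.9
Old-age dependency ratio = 27834 / 160057 × 100 = 17.4
Total dependency ratio = (43098 + 27834) / 160057 × 100 = 70932 / 160057 × 100 = 44.3

Youth dependency ratio: 26.9
Old-age dependency ratio: 17.4
Total dependency ratio: 44.3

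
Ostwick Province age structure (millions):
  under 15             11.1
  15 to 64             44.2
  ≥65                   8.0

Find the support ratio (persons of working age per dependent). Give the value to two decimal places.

Support ratio = 44.2 / (11.1 + 8.0) = 44.2 / 19.1 = 2.31

Support ratio: 2.31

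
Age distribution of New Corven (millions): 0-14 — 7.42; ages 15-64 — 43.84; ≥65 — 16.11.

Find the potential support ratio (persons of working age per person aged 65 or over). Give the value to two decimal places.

Potential support ratio: 2.72

Potential support ratio = 43.84 / 16.11 = 2.72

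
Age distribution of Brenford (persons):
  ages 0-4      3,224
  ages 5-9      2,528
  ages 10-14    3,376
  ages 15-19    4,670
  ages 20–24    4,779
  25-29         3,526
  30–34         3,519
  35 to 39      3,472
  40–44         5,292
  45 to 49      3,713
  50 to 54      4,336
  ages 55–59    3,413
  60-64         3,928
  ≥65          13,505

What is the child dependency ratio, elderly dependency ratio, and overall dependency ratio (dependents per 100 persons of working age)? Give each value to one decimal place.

0–14: 3,224 + 2,528 + 3,376 = 9,128
15–64: 4,670 + 4,779 + 3,526 + 3,519 + 3,472 + 5,292 + 3,713 + 4,336 + 3,413 + 3,928 = 40,648
65+: 13,505
Youth dependency ratio = 9,128 / 40,648 × 100 = 22.5
Old-age dependency ratio = 13,505 / 40,648 × 100 = 33.2
Total dependency ratio = (9,128 + 13,505) / 40,648 × 100 = 22,633 / 40,648 × 100 = 55.7

Youth dependency ratio: 22.5
Old-age dependency ratio: 33.2
Total dependency ratio: 55.7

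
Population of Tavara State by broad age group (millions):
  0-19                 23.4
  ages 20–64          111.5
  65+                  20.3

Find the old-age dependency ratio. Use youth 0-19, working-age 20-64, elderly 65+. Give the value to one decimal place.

Old-age dependency ratio: 18.2

Old-age dependency ratio = 20.3 / 111.5 × 100 = 18.2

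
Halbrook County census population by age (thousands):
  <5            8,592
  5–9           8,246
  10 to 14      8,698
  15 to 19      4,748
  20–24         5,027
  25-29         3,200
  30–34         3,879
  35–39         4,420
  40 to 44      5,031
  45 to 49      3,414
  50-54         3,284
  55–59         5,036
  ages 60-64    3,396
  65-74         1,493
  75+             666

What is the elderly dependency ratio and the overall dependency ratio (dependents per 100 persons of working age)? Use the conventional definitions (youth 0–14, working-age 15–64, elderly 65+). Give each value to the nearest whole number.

0–14: 8,592 + 8,246 + 8,698 = 25,536
15–64: 4,748 + 5,027 + 3,200 + 3,879 + 4,420 + 5,031 + 3,414 + 3,284 + 5,036 + 3,396 = 41,435
65+: 1,493 + 666 = 2,159
Old-age dependency ratio = 2,159 / 41,435 × 100 = 5
Total dependency ratio = (25,536 + 2,159) / 41,435 × 100 = 27,695 / 41,435 × 100 = 67

Old-age dependency ratio: 5
Total dependency ratio: 67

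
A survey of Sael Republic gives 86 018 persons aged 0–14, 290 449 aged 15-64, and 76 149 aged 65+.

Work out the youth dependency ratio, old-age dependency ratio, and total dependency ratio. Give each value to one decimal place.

Youth dependency ratio = 86 018 / 290 449 × 100 = 29.6
Old-age dependency ratio = 76 149 / 290 449 × 100 = 26.2
Total dependency ratio = (86 018 + 76 149) / 290 449 × 100 = 162 167 / 290 449 × 100 = 55.8

Youth dependency ratio: 29.6
Old-age dependency ratio: 26.2
Total dependency ratio: 55.8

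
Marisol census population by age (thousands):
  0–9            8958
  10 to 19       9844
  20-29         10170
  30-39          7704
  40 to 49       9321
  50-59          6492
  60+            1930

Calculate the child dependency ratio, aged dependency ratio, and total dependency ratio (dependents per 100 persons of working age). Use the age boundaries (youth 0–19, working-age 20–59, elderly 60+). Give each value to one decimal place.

0–19: 8958 + 9844 = 18802
20–59: 10170 + 7704 + 9321 + 6492 = 33687
60+: 1930
Youth dependency ratio = 18802 / 33687 × 100 = 55.8
Old-age dependency ratio = 1930 / 33687 × 100 = 5.7
Total dependency ratio = (18802 + 1930) / 33687 × 100 = 20732 / 33687 × 100 = 61.5

Youth dependency ratio: 55.8
Old-age dependency ratio: 5.7
Total dependency ratio: 61.5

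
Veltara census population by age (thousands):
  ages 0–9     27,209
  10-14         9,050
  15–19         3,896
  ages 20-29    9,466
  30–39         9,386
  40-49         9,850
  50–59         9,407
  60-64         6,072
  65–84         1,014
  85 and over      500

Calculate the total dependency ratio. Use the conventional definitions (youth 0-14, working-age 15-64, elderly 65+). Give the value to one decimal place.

0–14: 27,209 + 9,050 = 36,259
15–64: 3,896 + 9,466 + 9,386 + 9,850 + 9,407 + 6,072 = 48,077
65+: 1,014 + 500 = 1,514
Total dependency ratio = (36,259 + 1,514) / 48,077 × 100 = 37,773 / 48,077 × 100 = 78.6

Total dependency ratio: 78.6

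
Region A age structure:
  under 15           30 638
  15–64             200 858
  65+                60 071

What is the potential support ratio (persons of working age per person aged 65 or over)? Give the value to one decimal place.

Potential support ratio: 3.3

Potential support ratio = 200 858 / 60 071 = 3.3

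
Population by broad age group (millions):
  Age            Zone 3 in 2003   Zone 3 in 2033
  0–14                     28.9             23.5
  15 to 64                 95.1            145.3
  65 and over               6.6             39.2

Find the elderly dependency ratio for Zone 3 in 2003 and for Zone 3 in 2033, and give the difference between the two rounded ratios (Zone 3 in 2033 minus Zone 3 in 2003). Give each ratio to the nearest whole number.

Zone 3 in 2003: 6.6 / 95.1 × 100 = 7
Zone 3 in 2033: 39.2 / 145.3 × 100 = 27

Zone 3 in 2003: 7
Zone 3 in 2033: 27
Difference: +20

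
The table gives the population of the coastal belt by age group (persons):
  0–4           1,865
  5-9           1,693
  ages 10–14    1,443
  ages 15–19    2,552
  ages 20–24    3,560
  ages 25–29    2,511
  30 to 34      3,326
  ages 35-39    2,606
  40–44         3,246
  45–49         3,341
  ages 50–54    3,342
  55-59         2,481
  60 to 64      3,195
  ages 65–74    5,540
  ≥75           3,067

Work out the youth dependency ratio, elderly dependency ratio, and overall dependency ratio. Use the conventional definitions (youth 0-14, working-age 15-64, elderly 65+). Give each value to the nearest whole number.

0–14: 1,865 + 1,693 + 1,443 = 5,001
15–64: 2,552 + 3,560 + 2,511 + 3,326 + 2,606 + 3,246 + 3,341 + 3,342 + 2,481 + 3,195 = 30,160
65+: 5,540 + 3,067 = 8,607
Youth dependency ratio = 5,001 / 30,160 × 100 = 17
Old-age dependency ratio = 8,607 / 30,160 × 100 = 29
Total dependency ratio = (5,001 + 8,607) / 30,160 × 100 = 13,608 / 30,160 × 100 = 45

Youth dependency ratio: 17
Old-age dependency ratio: 29
Total dependency ratio: 45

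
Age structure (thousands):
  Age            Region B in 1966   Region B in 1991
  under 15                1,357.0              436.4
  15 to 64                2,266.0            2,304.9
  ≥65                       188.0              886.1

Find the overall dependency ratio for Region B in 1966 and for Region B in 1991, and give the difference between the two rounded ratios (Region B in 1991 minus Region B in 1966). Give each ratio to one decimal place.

Region B in 1966: 68.2
Region B in 1991: 57.4
Difference: -10.8

Region B in 1966: (1,357.0 + 188.0) / 2,266.0 × 100 = 1,545.0 / 2,266.0 × 100 = 68.2
Region B in 1991: (436.4 + 886.1) / 2,304.9 × 100 = 1,322.5 / 2,304.9 × 100 = 57.4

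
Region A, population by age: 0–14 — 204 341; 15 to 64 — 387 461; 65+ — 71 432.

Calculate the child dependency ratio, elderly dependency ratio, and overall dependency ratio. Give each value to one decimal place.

Youth dependency ratio: 52.7
Old-age dependency ratio: 18.4
Total dependency ratio: 71.2

Youth dependency ratio = 204 341 / 387 461 × 100 = 52.7
Old-age dependency ratio = 71 432 / 387 461 × 100 = 18.4
Total dependency ratio = (204 341 + 71 432) / 387 461 × 100 = 275 773 / 387 461 × 100 = 71.2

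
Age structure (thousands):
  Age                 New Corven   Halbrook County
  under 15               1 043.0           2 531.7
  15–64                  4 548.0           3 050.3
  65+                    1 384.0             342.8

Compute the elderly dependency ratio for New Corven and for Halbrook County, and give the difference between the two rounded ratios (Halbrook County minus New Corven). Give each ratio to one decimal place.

New Corven: 30.4
Halbrook County: 11.2
Difference: -19.2

New Corven: 1 384.0 / 4 548.0 × 100 = 30.4
Halbrook County: 342.8 / 3 050.3 × 100 = 11.2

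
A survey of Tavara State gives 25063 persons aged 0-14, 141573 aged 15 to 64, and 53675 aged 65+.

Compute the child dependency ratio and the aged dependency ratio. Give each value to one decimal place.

Youth dependency ratio = 25063 / 141573 × 100 = 17.7
Old-age dependency ratio = 53675 / 141573 × 100 = 37.9

Youth dependency ratio: 17.7
Old-age dependency ratio: 37.9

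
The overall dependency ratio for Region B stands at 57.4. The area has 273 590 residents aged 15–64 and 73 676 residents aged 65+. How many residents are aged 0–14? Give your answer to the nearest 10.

Aged 0–14: 83 360

Total dependency ratio = (youth + elderly) / working-age × 100
57.4 = (Y + 73 676) / 273 590 × 100
⇒ 83 360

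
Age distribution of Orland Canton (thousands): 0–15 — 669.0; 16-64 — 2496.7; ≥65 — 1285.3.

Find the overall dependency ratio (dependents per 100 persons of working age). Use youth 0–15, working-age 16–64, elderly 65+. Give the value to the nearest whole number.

Total dependency ratio: 78

Total dependency ratio = (669.0 + 1285.3) / 2496.7 × 100 = 1954.3 / 2496.7 × 100 = 78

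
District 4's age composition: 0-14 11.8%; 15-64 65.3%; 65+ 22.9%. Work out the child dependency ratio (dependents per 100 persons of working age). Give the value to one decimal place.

Youth dependency ratio = 11.8 / 65.3 × 100 = 18.1

Youth dependency ratio: 18.1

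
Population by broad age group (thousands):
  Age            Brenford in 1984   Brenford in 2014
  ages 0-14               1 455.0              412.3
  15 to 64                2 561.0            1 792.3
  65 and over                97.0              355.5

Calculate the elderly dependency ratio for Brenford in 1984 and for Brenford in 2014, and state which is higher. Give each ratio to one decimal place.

Brenford in 1984: 3.8
Brenford in 2014: 19.8
Higher: Brenford in 2014

Brenford in 1984: 97.0 / 2 561.0 × 100 = 3.8
Brenford in 2014: 355.5 / 1 792.3 × 100 = 19.8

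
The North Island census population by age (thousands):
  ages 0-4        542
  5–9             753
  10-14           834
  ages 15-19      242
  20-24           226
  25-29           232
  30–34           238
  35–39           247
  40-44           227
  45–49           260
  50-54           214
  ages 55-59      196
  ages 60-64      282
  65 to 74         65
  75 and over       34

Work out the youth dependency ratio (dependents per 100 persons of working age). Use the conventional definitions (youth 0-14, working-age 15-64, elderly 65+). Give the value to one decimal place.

0–14: 542 + 753 + 834 = 2129
15–64: 242 + 226 + 232 + 238 + 247 + 227 + 260 + 214 + 196 + 282 = 2364
65+: 65 + 34 = 99
Youth dependency ratio = 2129 / 2364 × 100 = 90.1

Youth dependency ratio: 90.1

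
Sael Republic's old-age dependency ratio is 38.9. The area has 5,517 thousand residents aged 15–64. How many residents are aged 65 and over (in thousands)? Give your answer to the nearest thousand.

Aged 65 and over: 2,146

Old-age dependency ratio = elderly / working-age × 100
38.9 = E / 5,517 × 100
⇒ 2,146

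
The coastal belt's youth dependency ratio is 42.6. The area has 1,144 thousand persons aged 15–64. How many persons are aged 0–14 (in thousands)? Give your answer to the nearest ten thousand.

Aged 0–14: 490

Youth dependency ratio = youth / working-age × 100
42.6 = Y / 1,144 × 100
⇒ 490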